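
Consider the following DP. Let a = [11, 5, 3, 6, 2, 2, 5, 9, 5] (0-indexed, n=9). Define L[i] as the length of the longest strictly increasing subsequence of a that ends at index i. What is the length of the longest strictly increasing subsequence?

3

   i    0    1    2    3    4    5    6    7    8
a[i]   11    5    3    6    2    2    5    9    5
L[i]    1    1    1    2    1    1    2    3    2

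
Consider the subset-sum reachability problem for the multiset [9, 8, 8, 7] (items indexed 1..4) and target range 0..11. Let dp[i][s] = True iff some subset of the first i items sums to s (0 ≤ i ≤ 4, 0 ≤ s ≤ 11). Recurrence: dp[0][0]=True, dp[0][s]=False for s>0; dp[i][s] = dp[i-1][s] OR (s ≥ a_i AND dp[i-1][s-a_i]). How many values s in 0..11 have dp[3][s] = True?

i\s   0   1   2   3   4   5   6   7   8   9  10  11
  0   T   F   F   F   F   F   F   F   F   F   F   F
  1   T   F   F   F   F   F   F   F   F   T   F   F
  2   T   F   F   F   F   F   F   F   T   T   F   F
  3   T   F   F   F   F   F   F   F   T   T   F   F
  4   T   F   F   F   F   F   F   T   T   T   F   F

3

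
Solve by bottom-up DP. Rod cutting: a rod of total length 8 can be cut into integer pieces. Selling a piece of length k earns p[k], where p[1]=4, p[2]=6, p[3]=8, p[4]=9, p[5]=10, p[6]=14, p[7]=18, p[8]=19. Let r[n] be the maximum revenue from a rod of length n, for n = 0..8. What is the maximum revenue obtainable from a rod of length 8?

   n    0    1    2    3    4    5    6    7    8
r[n]    0    4    8   12   16   20   24   28   32

32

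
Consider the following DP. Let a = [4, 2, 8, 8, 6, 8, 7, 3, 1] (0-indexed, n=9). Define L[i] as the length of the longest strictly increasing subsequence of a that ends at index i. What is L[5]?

3

   i    0    1    2    3    4    5    6    7    8
a[i]    4    2    8    8    6    8    7    3    1
L[i]    1    1    2    2    2    3    3    2    1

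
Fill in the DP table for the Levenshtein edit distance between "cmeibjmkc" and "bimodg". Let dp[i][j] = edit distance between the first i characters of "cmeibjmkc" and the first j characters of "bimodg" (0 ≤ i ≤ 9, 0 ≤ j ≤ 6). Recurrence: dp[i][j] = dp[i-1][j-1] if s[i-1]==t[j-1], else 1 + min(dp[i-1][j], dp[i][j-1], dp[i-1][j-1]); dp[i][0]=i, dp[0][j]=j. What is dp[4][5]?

   ''  b  i  m  o  d  g
''  0  1  2  3  4  5  6
 c  1  1  2  3  4  5  6
 m  2  2  2  2  3  4  5
 e  3  3  3  3  3  4  5
 i  4  4  3  4  4  4  5
 b  5  4  4  4  5  5  5
 j  6  5  5  5  5  6  6
 m  7  6  6  5  6  6  7
 k  8  7  7  6  6  7  7
 c  9  8  8  7  7  7  8

4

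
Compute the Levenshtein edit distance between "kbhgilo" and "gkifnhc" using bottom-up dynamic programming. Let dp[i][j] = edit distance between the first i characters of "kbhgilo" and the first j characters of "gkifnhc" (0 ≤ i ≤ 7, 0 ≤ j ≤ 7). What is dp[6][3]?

5

   ''  g  k  i  f  n  h  c
''  0  1  2  3  4  5  6  7
 k  1  1  1  2  3  4  5  6
 b  2  2  2  2  3  4  5  6
 h  3  3  3  3  3  4  4  5
 g  4  3  4  4  4  4  5  5
 i  5  4  4  4  5  5  5  6
 l  6  5  5  5  5  6  6  6
 o  7  6  6  6  6  6  7  7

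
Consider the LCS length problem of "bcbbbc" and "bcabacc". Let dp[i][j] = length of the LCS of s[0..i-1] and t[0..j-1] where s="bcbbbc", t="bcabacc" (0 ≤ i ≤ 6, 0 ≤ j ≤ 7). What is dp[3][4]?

3

   ''  b  c  a  b  a  c  c
''  0  0  0  0  0  0  0  0
 b  0  1  1  1  1  1  1  1
 c  0  1  2  2  2  2  2  2
 b  0  1  2  2  3  3  3  3
 b  0  1  2  2  3  3  3  3
 b  0  1  2  2  3  3  3  3
 c  0  1  2  2  3  3  4  4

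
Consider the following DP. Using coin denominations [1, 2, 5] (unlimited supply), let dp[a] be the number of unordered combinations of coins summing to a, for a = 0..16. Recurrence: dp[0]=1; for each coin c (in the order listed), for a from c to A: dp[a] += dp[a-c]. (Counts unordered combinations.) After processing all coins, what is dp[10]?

after  coin     0     1     2     3     4     5     6     7     8     9    10    11    12    13    14    15    16
          1     1     1     1     1     1     1     1     1     1     1     1     1     1     1     1     1     1
          2     1     1     2     2     3     3     4     4     5     5     6     6     7     7     8     8     9
          5     1     1     2     2     3     4     5     6     7     8    10    11    13    14    16    18    20

10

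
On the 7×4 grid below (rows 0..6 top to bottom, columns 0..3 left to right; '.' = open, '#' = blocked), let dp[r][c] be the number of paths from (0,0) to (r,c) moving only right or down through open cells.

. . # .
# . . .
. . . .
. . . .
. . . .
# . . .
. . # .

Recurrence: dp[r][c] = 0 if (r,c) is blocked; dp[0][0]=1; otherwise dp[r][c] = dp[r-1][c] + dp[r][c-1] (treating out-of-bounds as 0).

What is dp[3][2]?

3

r\c   0   1   2   3
  0   1   1   0   0
  1   0   1   1   1
  2   0   1   2   3
  3   0   1   3   6
  4   0   1   4  10
  5   0   1   5  15
  6   0   1   0  15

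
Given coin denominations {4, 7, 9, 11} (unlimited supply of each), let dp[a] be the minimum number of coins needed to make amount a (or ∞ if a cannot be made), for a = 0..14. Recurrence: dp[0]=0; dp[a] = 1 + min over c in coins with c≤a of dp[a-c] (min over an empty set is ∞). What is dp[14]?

 a  0  1  2  3  4  5  6  7  8  9 10 11 12 13 14
dp  0  -  -  -  1  -  -  1  2  1  -  1  3  2  2
(- denotes ∞ / unreachable)

2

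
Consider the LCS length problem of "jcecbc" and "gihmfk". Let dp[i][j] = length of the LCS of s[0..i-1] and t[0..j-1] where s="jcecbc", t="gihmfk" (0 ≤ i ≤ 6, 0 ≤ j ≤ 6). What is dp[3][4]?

   ''  g  i  h  m  f  k
''  0  0  0  0  0  0  0
 j  0  0  0  0  0  0  0
 c  0  0  0  0  0  0  0
 e  0  0  0  0  0  0  0
 c  0  0  0  0  0  0  0
 b  0  0  0  0  0  0  0
 c  0  0  0  0  0  0  0

0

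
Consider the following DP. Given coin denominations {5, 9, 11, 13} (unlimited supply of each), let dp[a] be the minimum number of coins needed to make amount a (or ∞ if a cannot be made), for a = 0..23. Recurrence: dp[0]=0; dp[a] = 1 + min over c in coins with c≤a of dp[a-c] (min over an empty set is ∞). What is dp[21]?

3

 a  0  1  2  3  4  5  6  7  8  9 10 11 12 13 14 15 16 17 18 19 20 21 22 23
dp  0  -  -  -  -  1  -  -  -  1  2  1  -  1  2  3  2  -  2  3  2  3  2  3
(- denotes ∞ / unreachable)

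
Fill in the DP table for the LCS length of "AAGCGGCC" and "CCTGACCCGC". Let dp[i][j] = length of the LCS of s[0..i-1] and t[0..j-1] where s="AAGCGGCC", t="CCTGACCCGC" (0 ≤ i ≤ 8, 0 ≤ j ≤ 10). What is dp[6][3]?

   ''  C  C  T  G  A  C  C  C  G  C
''  0  0  0  0  0  0  0  0  0  0  0
 A  0  0  0  0  0  1  1  1  1  1  1
 A  0  0  0  0  0  1  1  1  1  1  1
 G  0  0  0  0  1  1  1  1  1  2  2
 C  0  1  1  1  1  1  2  2  2  2  3
 G  0  1  1  1  2  2  2  2  2  3  3
 G  0  1  1  1  2  2  2  2  2  3  3
 C  0  1  2  2  2  2  3  3  3  3  4
 C  0  1  2  2  2  2  3  4  4  4  4

1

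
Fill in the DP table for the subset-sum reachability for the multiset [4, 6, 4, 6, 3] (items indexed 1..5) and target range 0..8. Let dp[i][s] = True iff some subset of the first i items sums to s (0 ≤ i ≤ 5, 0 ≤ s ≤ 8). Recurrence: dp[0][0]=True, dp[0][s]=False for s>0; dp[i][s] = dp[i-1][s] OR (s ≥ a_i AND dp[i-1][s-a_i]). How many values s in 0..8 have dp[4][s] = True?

4

i\s   0   1   2   3   4   5   6   7   8
  0   T   F   F   F   F   F   F   F   F
  1   T   F   F   F   T   F   F   F   F
  2   T   F   F   F   T   F   T   F   F
  3   T   F   F   F   T   F   T   F   T
  4   T   F   F   F   T   F   T   F   T
  5   T   F   F   T   T   F   T   T   T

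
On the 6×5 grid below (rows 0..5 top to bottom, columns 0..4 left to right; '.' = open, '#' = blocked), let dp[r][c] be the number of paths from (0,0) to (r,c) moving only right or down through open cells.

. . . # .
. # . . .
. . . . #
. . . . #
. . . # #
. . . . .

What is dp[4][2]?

7

r\c   0   1   2   3   4
  0   1   1   1   0   0
  1   1   0   1   1   1
  2   1   1   2   3   0
  3   1   2   4   7   0
  4   1   3   7   0   0
  5   1   4  11  11  11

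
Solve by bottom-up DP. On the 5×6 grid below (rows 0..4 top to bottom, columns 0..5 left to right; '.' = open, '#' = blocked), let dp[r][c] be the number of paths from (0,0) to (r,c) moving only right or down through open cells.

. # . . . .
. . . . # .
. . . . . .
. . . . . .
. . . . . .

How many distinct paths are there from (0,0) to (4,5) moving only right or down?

52

r\c   0   1   2   3   4   5
  0   1   0   0   0   0   0
  1   1   1   1   1   0   0
  2   1   2   3   4   4   4
  3   1   3   6  10  14  18
  4   1   4  10  20  34  52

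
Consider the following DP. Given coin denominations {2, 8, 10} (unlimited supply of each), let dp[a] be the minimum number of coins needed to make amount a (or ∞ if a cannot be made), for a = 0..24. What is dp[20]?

 a  0  1  2  3  4  5  6  7  8  9 10 11 12 13 14 15 16 17 18 19 20 21 22 23 24
dp  0  -  1  -  2  -  3  -  1  -  1  -  2  -  3  -  2  -  2  -  2  -  3  -  3
(- denotes ∞ / unreachable)

2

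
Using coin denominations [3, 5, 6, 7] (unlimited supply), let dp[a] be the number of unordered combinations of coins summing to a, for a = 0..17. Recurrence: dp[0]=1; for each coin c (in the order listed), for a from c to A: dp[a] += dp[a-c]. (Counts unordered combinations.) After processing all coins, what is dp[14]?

after  coin     0     1     2     3     4     5     6     7     8     9    10    11    12    13    14    15    16    17
          3     1     0     0     1     0     0     1     0     0     1     0     0     1     0     0     1     0     0
          5     1     0     0     1     0     1     1     0     1     1     1     1     1     1     1     2     1     1
          6     1     0     0     1     0     1     2     0     1     2     1     2     3     1     2     4     2     3
          7     1     0     0     1     0     1     2     1     1     2     2     2     4     3     3     5     4     5

3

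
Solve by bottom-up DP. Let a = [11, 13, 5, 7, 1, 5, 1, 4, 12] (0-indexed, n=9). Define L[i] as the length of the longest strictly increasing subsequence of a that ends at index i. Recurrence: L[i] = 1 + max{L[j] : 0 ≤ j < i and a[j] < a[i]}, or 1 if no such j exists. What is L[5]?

2

   i    0    1    2    3    4    5    6    7    8
a[i]   11   13    5    7    1    5    1    4   12
L[i]    1    2    1    2    1    2    1    2    3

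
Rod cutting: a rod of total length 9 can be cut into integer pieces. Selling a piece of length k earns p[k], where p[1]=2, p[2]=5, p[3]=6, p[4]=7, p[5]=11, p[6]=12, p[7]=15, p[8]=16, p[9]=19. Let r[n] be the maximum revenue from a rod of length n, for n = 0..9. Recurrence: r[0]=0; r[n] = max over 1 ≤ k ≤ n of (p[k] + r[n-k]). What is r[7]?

   n    0    1    2    3    4    5    6    7    8    9
r[n]    0    2    5    7   10   12   15   17   20   22

17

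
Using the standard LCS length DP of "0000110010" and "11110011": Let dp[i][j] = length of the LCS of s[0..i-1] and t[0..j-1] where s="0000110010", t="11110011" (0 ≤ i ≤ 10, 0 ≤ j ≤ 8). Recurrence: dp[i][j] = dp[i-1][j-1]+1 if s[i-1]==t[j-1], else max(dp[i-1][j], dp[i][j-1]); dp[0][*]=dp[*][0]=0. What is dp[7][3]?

2

   ''  1  1  1  1  0  0  1  1
''  0  0  0  0  0  0  0  0  0
 0  0  0  0  0  0  1  1  1  1
 0  0  0  0  0  0  1  2  2  2
 0  0  0  0  0  0  1  2  2  2
 0  0  0  0  0  0  1  2  2  2
 1  0  1  1  1  1  1  2  3  3
 1  0  1  2  2  2  2  2  3  4
 0  0  1  2  2  2  3  3  3  4
 0  0  1  2  2  2  3  4  4  4
 1  0  1  2  3  3  3  4  5  5
 0  0  1  2  3  3  4  4  5  5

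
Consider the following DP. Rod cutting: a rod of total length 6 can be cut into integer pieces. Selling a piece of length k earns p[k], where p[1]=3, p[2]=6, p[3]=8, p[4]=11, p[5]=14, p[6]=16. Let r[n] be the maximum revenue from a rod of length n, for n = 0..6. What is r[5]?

15

   n    0    1    2    3    4    5    6
r[n]    0    3    6    9   12   15   18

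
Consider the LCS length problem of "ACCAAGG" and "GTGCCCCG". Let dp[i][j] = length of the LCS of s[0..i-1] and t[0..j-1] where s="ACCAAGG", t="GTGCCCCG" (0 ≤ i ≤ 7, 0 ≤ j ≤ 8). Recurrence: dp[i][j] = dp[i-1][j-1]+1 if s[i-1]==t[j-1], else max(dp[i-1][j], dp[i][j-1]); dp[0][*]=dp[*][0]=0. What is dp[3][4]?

1

   ''  G  T  G  C  C  C  C  G
''  0  0  0  0  0  0  0  0  0
 A  0  0  0  0  0  0  0  0  0
 C  0  0  0  0  1  1  1  1  1
 C  0  0  0  0  1  2  2  2  2
 A  0  0  0  0  1  2  2  2  2
 A  0  0  0  0  1  2  2  2  2
 G  0  1  1  1  1  2  2  2  3
 G  0  1  1  2  2  2  2  2  3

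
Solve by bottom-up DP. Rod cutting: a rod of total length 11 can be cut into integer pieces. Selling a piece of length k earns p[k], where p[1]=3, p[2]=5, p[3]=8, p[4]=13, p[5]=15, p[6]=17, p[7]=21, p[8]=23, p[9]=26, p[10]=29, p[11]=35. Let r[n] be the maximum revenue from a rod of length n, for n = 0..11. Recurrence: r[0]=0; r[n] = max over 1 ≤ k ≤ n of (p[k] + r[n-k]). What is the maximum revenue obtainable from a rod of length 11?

35

   n    0    1    2    3    4    5    6    7    8    9   10   11
r[n]    0    3    6    9   13   16   19   22   26   29   32   35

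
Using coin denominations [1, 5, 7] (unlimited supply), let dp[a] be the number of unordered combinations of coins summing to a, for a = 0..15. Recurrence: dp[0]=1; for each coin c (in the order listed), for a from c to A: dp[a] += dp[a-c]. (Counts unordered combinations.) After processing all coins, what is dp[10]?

after  coin     0     1     2     3     4     5     6     7     8     9    10    11    12    13    14    15
          1     1     1     1     1     1     1     1     1     1     1     1     1     1     1     1     1
          5     1     1     1     1     1     2     2     2     2     2     3     3     3     3     3     4
          7     1     1     1     1     1     2     2     3     3     3     4     4     5     5     6     7

4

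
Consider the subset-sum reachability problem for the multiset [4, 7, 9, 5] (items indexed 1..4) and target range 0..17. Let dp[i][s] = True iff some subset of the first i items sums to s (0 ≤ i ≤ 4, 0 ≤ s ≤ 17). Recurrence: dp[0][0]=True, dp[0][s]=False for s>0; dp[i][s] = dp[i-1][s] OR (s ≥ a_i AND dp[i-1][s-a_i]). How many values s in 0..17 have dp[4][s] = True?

10

i\s   0   1   2   3   4   5   6   7   8   9  10  11  12  13  14  15  16  17
  0   T   F   F   F   F   F   F   F   F   F   F   F   F   F   F   F   F   F
  1   T   F   F   F   T   F   F   F   F   F   F   F   F   F   F   F   F   F
  2   T   F   F   F   T   F   F   T   F   F   F   T   F   F   F   F   F   F
  3   T   F   F   F   T   F   F   T   F   T   F   T   F   T   F   F   T   F
  4   T   F   F   F   T   T   F   T   F   T   F   T   T   T   T   F   T   F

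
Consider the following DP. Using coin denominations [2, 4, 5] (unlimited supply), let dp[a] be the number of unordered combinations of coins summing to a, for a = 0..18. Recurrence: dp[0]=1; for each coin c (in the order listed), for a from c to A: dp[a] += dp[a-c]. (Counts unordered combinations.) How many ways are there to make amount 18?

after  coin     0     1     2     3     4     5     6     7     8     9    10    11    12    13    14    15    16    17    18
          2     1     0     1     0     1     0     1     0     1     0     1     0     1     0     1     0     1     0     1
          4     1     0     1     0     2     0     2     0     3     0     3     0     4     0     4     0     5     0     5
          5     1     0     1     0     2     1     2     1     3     2     4     2     5     3     6     4     7     5     8

8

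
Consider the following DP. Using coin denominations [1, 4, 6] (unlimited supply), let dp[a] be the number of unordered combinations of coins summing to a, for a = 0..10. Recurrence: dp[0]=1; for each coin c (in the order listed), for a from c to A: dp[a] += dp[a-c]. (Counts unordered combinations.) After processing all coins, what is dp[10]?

after  coin     0     1     2     3     4     5     6     7     8     9    10
          1     1     1     1     1     1     1     1     1     1     1     1
          4     1     1     1     1     2     2     2     2     3     3     3
          6     1     1     1     1     2     2     3     3     4     4     5

5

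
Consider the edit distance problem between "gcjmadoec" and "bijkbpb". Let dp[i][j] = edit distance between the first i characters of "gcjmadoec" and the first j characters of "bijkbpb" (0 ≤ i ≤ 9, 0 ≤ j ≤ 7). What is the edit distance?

   ''  b  i  j  k  b  p  b
''  0  1  2  3  4  5  6  7
 g  1  1  2  3  4  5  6  7
 c  2  2  2  3  4  5  6  7
 j  3  3  3  2  3  4  5  6
 m  4  4  4  3  3  4  5  6
 a  5  5  5  4  4  4  5  6
 d  6  6  6  5  5  5  5  6
 o  7  7  7  6  6  6  6  6
 e  8  8  8  7  7  7  7  7
 c  9  9  9  8  8  8  8  8

8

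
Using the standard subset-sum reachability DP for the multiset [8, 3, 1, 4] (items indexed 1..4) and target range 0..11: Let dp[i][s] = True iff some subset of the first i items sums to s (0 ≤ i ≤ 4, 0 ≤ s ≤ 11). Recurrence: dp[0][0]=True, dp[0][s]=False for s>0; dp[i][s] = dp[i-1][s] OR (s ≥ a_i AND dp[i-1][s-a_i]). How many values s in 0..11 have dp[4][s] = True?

9

i\s   0   1   2   3   4   5   6   7   8   9  10  11
  0   T   F   F   F   F   F   F   F   F   F   F   F
  1   T   F   F   F   F   F   F   F   T   F   F   F
  2   T   F   F   T   F   F   F   F   T   F   F   T
  3   T   T   F   T   T   F   F   F   T   T   F   T
  4   T   T   F   T   T   T   F   T   T   T   F   T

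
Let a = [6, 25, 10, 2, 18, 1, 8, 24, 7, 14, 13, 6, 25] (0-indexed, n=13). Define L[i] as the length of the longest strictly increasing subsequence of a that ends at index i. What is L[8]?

   i    0    1    2    3    4    5    6    7    8    9   10   11   12
a[i]    6   25   10    2   18    1    8   24    7   14   13    6   25
L[i]    1    2    2    1    3    1    2    4    2    3    3    2    5

2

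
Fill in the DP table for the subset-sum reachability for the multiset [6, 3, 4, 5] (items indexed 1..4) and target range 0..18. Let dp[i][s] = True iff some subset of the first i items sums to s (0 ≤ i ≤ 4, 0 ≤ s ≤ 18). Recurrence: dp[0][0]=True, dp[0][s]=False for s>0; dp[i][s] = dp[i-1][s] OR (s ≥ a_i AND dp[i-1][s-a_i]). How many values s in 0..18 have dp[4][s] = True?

i\s   0   1   2   3   4   5   6   7   8   9  10  11  12  13  14  15  16  17  18
  0   T   F   F   F   F   F   F   F   F   F   F   F   F   F   F   F   F   F   F
  1   T   F   F   F   F   F   T   F   F   F   F   F   F   F   F   F   F   F   F
  2   T   F   F   T   F   F   T   F   F   T   F   F   F   F   F   F   F   F   F
  3   T   F   F   T   T   F   T   T   F   T   T   F   F   T   F   F   F   F   F
  4   T   F   F   T   T   T   T   T   T   T   T   T   T   T   T   T   F   F   T

15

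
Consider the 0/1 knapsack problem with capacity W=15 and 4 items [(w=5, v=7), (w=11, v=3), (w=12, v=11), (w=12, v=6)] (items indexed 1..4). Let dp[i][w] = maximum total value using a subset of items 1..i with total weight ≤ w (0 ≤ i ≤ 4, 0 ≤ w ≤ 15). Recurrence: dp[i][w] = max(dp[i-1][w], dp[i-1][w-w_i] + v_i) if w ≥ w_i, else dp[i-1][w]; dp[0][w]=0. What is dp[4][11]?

7

i\w   0   1   2   3   4   5   6   7   8   9  10  11  12  13  14  15
  0   0   0   0   0   0   0   0   0   0   0   0   0   0   0   0   0
  1   0   0   0   0   0   7   7   7   7   7   7   7   7   7   7   7
  2   0   0   0   0   0   7   7   7   7   7   7   7   7   7   7   7
  3   0   0   0   0   0   7   7   7   7   7   7   7  11  11  11  11
  4   0   0   0   0   0   7   7   7   7   7   7   7  11  11  11  11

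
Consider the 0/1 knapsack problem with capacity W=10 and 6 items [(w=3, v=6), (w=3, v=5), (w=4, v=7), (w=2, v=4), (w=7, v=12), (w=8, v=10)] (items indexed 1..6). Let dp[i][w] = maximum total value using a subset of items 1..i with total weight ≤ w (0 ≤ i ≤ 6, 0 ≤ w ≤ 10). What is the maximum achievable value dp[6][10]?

18

i\w   0   1   2   3   4   5   6   7   8   9  10
  0   0   0   0   0   0   0   0   0   0   0   0
  1   0   0   0   6   6   6   6   6   6   6   6
  2   0   0   0   6   6   6  11  11  11  11  11
  3   0   0   0   6   7   7  11  13  13  13  18
  4   0   0   4   6   7  10  11  13  15  17  18
  5   0   0   4   6   7  10  11  13  15  17  18
  6   0   0   4   6   7  10  11  13  15  17  18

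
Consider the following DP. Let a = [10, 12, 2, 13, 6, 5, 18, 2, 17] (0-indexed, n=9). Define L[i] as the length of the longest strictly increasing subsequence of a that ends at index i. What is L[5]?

2

   i    0    1    2    3    4    5    6    7    8
a[i]   10   12    2   13    6    5   18    2   17
L[i]    1    2    1    3    2    2    4    1    4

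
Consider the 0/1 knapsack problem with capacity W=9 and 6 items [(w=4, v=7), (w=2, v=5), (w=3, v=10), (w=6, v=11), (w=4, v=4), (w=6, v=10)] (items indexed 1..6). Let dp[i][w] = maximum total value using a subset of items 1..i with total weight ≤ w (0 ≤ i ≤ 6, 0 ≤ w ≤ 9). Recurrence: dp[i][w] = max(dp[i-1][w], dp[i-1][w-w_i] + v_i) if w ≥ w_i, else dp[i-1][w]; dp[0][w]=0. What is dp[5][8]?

i\w   0   1   2   3   4   5   6   7   8   9
  0   0   0   0   0   0   0   0   0   0   0
  1   0   0   0   0   7   7   7   7   7   7
  2   0   0   5   5   7   7  12  12  12  12
  3   0   0   5  10  10  15  15  17  17  22
  4   0   0   5  10  10  15  15  17  17  22
  5   0   0   5  10  10  15  15  17  17  22
  6   0   0   5  10  10  15  15  17  17  22

17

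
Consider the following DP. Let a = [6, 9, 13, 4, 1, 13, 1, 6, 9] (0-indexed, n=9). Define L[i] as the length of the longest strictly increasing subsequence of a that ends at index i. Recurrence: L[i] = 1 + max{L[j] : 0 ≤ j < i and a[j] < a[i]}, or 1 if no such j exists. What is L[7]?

2

   i    0    1    2    3    4    5    6    7    8
a[i]    6    9   13    4    1   13    1    6    9
L[i]    1    2    3    1    1    3    1    2    3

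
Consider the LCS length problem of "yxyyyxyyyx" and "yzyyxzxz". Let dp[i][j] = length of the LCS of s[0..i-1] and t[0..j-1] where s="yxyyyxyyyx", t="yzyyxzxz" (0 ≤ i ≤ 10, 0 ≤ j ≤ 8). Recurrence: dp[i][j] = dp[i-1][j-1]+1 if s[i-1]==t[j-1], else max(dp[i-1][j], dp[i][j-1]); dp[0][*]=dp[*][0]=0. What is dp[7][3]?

   ''  y  z  y  y  x  z  x  z
''  0  0  0  0  0  0  0  0  0
 y  0  1  1  1  1  1  1  1  1
 x  0  1  1  1  1  2  2  2  2
 y  0  1  1  2  2  2  2  2  2
 y  0  1  1  2  3  3  3  3  3
 y  0  1  1  2  3  3  3  3  3
 x  0  1  1  2  3  4  4  4  4
 y  0  1  1  2  3  4  4  4  4
 y  0  1  1  2  3  4  4  4  4
 y  0  1  1  2  3  4  4  4  4
 x  0  1  1  2  3  4  4  5  5

2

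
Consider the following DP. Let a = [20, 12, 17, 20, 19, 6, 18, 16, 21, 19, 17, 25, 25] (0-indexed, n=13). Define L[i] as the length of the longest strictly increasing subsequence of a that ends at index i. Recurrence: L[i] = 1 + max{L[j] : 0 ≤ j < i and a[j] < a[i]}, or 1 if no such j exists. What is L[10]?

3

   i    0    1    2    3    4    5    6    7    8    9   10   11   12
a[i]   20   12   17   20   19    6   18   16   21   19   17   25   25
L[i]    1    1    2    3    3    1    3    2    4    4    3    5    5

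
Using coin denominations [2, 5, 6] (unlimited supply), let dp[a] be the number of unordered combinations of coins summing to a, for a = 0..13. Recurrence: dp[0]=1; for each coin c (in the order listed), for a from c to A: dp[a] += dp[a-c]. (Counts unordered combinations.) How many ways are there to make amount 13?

after  coin     0     1     2     3     4     5     6     7     8     9    10    11    12    13
          2     1     0     1     0     1     0     1     0     1     0     1     0     1     0
          5     1     0     1     0     1     1     1     1     1     1     2     1     2     1
          6     1     0     1     0     1     1     2     1     2     1     3     2     4     2

2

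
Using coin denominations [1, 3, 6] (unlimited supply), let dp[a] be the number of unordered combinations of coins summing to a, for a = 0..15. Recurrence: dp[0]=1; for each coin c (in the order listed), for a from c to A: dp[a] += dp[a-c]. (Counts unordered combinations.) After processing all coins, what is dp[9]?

after  coin     0     1     2     3     4     5     6     7     8     9    10    11    12    13    14    15
          1     1     1     1     1     1     1     1     1     1     1     1     1     1     1     1     1
          3     1     1     1     2     2     2     3     3     3     4     4     4     5     5     5     6
          6     1     1     1     2     2     2     4     4     4     6     6     6     9     9     9    12

6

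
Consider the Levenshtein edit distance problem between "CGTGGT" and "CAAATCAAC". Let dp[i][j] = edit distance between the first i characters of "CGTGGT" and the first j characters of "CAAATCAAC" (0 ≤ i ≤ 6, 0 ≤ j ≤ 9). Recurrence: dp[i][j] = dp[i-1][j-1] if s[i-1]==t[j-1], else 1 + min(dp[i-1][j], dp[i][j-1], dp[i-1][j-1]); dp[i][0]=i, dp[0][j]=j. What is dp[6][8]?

   ''  C  A  A  A  T  C  A  A  C
''  0  1  2  3  4  5  6  7  8  9
 C  1  0  1  2  3  4  5  6  7  8
 G  2  1  1  2  3  4  5  6  7  8
 T  3  2  2  2  3  3  4  5  6  7
 G  4  3  3  3  3  4  4  5  6  7
 G  5  4  4  4  4  4  5  5  6  7
 T  6  5  5  5  5  4  5  6  6  7

6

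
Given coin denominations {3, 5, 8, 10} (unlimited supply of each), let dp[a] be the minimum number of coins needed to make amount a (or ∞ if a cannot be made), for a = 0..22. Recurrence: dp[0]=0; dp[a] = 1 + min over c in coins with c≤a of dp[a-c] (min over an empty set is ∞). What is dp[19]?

 a  0  1  2  3  4  5  6  7  8  9 10 11 12 13 14 15 16 17 18 19 20 21 22
dp  0  -  -  1  -  1  2  -  1  3  1  2  4  2  3  2  2  4  2  3  2  3  4
(- denotes ∞ / unreachable)

3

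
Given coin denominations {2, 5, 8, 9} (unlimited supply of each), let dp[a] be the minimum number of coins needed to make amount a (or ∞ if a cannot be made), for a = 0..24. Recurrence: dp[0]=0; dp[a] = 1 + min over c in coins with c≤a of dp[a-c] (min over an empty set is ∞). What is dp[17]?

 a  0  1  2  3  4  5  6  7  8  9 10 11 12 13 14 15 16 17 18 19 20 21 22 23 24
dp  0  -  1  -  2  1  3  2  1  1  2  2  3  2  2  3  2  2  2  3  3  3  3  3  3
(- denotes ∞ / unreachable)

2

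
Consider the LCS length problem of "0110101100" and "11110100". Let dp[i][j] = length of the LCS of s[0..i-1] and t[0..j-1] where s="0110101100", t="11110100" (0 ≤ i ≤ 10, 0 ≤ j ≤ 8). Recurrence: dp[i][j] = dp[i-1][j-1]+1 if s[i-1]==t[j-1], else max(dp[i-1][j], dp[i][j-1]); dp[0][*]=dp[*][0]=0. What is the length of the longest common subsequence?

7

   ''  1  1  1  1  0  1  0  0
''  0  0  0  0  0  0  0  0  0
 0  0  0  0  0  0  1  1  1  1
 1  0  1  1  1  1  1  2  2  2
 1  0  1  2  2  2  2  2  2  2
 0  0  1  2  2  2  3  3  3  3
 1  0  1  2  3  3  3  4  4  4
 0  0  1  2  3  3  4  4  5  5
 1  0  1  2  3  4  4  5  5  5
 1  0  1  2  3  4  4  5  5  5
 0  0  1  2  3  4  5  5  6  6
 0  0  1  2  3  4  5  5  6  7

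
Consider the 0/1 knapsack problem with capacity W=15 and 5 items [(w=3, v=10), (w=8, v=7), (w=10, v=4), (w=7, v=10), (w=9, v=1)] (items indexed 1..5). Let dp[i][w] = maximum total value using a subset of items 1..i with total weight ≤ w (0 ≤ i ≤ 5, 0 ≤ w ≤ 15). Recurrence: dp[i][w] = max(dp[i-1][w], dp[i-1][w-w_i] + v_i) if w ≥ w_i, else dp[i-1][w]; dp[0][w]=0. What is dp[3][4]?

10

i\w   0   1   2   3   4   5   6   7   8   9  10  11  12  13  14  15
  0   0   0   0   0   0   0   0   0   0   0   0   0   0   0   0   0
  1   0   0   0  10  10  10  10  10  10  10  10  10  10  10  10  10
  2   0   0   0  10  10  10  10  10  10  10  10  17  17  17  17  17
  3   0   0   0  10  10  10  10  10  10  10  10  17  17  17  17  17
  4   0   0   0  10  10  10  10  10  10  10  20  20  20  20  20  20
  5   0   0   0  10  10  10  10  10  10  10  20  20  20  20  20  20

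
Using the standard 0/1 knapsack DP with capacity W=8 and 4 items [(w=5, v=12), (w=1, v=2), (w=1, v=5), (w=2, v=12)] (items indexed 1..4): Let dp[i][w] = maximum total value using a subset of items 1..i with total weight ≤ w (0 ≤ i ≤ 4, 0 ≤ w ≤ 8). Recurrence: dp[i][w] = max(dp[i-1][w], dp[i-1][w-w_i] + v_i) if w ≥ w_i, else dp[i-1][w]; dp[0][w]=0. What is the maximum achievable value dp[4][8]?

i\w   0   1   2   3   4   5   6   7   8
  0   0   0   0   0   0   0   0   0   0
  1   0   0   0   0   0  12  12  12  12
  2   0   2   2   2   2  12  14  14  14
  3   0   5   7   7   7  12  17  19  19
  4   0   5  12  17  19  19  19  24  29

29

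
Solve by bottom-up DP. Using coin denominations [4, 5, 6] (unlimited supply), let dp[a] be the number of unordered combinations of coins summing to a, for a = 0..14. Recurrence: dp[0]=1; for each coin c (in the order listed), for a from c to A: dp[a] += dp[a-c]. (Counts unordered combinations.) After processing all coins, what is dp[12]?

2

after  coin     0     1     2     3     4     5     6     7     8     9    10    11    12    13    14
          4     1     0     0     0     1     0     0     0     1     0     0     0     1     0     0
          5     1     0     0     0     1     1     0     0     1     1     1     0     1     1     1
          6     1     0     0     0     1     1     1     0     1     1     2     1     2     1     2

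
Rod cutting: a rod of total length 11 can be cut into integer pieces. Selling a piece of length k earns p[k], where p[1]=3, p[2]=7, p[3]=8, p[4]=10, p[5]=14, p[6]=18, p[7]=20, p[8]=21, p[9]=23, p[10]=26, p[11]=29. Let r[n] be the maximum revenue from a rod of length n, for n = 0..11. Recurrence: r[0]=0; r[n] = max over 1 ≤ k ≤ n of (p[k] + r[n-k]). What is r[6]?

   n    0    1    2    3    4    5    6    7    8    9   10   11
r[n]    0    3    7   10   14   17   21   24   28   31   35   38

21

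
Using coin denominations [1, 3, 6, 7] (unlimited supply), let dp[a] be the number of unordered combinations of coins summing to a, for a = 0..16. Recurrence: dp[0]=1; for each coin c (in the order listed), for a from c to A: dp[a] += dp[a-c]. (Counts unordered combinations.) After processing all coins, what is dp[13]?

13

after  coin     0     1     2     3     4     5     6     7     8     9    10    11    12    13    14    15    16
          1     1     1     1     1     1     1     1     1     1     1     1     1     1     1     1     1     1
          3     1     1     1     2     2     2     3     3     3     4     4     4     5     5     5     6     6
          6     1     1     1     2     2     2     4     4     4     6     6     6     9     9     9    12    12
          7     1     1     1     2     2     2     4     5     5     7     8     8    11    13    14    17    19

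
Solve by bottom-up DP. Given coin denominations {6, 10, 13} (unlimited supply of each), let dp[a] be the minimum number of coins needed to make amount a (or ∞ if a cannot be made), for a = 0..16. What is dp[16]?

2

 a  0  1  2  3  4  5  6  7  8  9 10 11 12 13 14 15 16
dp  0  -  -  -  -  -  1  -  -  -  1  -  2  1  -  -  2
(- denotes ∞ / unreachable)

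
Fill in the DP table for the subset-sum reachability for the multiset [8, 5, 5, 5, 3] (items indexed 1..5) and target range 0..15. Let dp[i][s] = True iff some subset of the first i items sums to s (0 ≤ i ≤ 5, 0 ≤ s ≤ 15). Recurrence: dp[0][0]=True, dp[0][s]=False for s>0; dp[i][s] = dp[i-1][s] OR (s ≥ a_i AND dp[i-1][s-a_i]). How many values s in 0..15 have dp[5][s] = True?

8

i\s   0   1   2   3   4   5   6   7   8   9  10  11  12  13  14  15
  0   T   F   F   F   F   F   F   F   F   F   F   F   F   F   F   F
  1   T   F   F   F   F   F   F   F   T   F   F   F   F   F   F   F
  2   T   F   F   F   F   T   F   F   T   F   F   F   F   T   F   F
  3   T   F   F   F   F   T   F   F   T   F   T   F   F   T   F   F
  4   T   F   F   F   F   T   F   F   T   F   T   F   F   T   F   T
  5   T   F   F   T   F   T   F   F   T   F   T   T   F   T   F   T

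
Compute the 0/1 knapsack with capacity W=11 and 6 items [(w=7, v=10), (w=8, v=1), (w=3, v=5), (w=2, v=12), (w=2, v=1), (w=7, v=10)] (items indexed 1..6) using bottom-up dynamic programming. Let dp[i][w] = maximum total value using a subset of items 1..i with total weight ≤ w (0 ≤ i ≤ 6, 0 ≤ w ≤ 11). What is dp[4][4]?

12

i\w   0   1   2   3   4   5   6   7   8   9  10  11
  0   0   0   0   0   0   0   0   0   0   0   0   0
  1   0   0   0   0   0   0   0  10  10  10  10  10
  2   0   0   0   0   0   0   0  10  10  10  10  10
  3   0   0   0   5   5   5   5  10  10  10  15  15
  4   0   0  12  12  12  17  17  17  17  22  22  22
  5   0   0  12  12  13  17  17  18  18  22  22  23
  6   0   0  12  12  13  17  17  18  18  22  22  23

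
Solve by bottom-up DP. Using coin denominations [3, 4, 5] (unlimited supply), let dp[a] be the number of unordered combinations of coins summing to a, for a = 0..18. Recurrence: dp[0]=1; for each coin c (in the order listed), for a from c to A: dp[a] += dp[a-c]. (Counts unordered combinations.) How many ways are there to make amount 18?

after  coin     0     1     2     3     4     5     6     7     8     9    10    11    12    13    14    15    16    17    18
          3     1     0     0     1     0     0     1     0     0     1     0     0     1     0     0     1     0     0     1
          4     1     0     0     1     1     0     1     1     1     1     1     1     2     1     1     2     2     1     2
          5     1     0     0     1     1     1     1     1     2     2     2     2     3     3     3     4     4     4     5

5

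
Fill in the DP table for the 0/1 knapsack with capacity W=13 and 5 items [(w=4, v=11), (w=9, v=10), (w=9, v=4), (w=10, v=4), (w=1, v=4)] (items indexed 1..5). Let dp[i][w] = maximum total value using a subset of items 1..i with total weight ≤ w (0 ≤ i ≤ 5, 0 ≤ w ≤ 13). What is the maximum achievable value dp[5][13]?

21

i\w   0   1   2   3   4   5   6   7   8   9  10  11  12  13
  0   0   0   0   0   0   0   0   0   0   0   0   0   0   0
  1   0   0   0   0  11  11  11  11  11  11  11  11  11  11
  2   0   0   0   0  11  11  11  11  11  11  11  11  11  21
  3   0   0   0   0  11  11  11  11  11  11  11  11  11  21
  4   0   0   0   0  11  11  11  11  11  11  11  11  11  21
  5   0   4   4   4  11  15  15  15  15  15  15  15  15  21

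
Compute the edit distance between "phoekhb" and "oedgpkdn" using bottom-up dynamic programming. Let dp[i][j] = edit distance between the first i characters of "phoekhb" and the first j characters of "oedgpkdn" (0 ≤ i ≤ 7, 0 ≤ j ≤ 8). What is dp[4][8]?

   ''  o  e  d  g  p  k  d  n
''  0  1  2  3  4  5  6  7  8
 p  1  1  2  3  4  4  5  6  7
 h  2  2  2  3  4  5  5  6  7
 o  3  2  3  3  4  5  6  6  7
 e  4  3  2  3  4  5  6  7  7
 k  5  4  3  3  4  5  5  6  7
 h  6  5  4  4  4  5  6  6  7
 b  7  6  5  5  5  5  6  7  7

7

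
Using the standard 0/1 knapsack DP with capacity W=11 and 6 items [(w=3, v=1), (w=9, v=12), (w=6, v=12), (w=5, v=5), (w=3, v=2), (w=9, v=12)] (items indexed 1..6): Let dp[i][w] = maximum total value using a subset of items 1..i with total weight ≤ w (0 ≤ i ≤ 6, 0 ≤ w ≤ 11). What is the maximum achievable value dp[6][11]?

17

i\w   0   1   2   3   4   5   6   7   8   9  10  11
  0   0   0   0   0   0   0   0   0   0   0   0   0
  1   0   0   0   1   1   1   1   1   1   1   1   1
  2   0   0   0   1   1   1   1   1   1  12  12  12
  3   0   0   0   1   1   1  12  12  12  13  13  13
  4   0   0   0   1   1   5  12  12  12  13  13  17
  5   0   0   0   2   2   5  12  12  12  14  14  17
  6   0   0   0   2   2   5  12  12  12  14  14  17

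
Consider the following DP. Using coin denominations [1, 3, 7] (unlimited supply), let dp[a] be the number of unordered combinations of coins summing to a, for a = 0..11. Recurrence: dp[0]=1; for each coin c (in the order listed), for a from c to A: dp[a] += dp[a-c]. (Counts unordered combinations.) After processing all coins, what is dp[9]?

5

after  coin     0     1     2     3     4     5     6     7     8     9    10    11
          1     1     1     1     1     1     1     1     1     1     1     1     1
          3     1     1     1     2     2     2     3     3     3     4     4     4
          7     1     1     1     2     2     2     3     4     4     5     6     6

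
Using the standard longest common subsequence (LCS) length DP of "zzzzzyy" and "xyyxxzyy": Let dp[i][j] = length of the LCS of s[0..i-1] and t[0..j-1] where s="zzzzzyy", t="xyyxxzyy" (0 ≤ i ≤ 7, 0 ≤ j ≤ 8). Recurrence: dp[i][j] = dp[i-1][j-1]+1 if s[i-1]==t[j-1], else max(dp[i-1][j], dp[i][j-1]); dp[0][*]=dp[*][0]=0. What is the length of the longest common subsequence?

3

   ''  x  y  y  x  x  z  y  y
''  0  0  0  0  0  0  0  0  0
 z  0  0  0  0  0  0  1  1  1
 z  0  0  0  0  0  0  1  1  1
 z  0  0  0  0  0  0  1  1  1
 z  0  0  0  0  0  0  1  1  1
 z  0  0  0  0  0  0  1  1  1
 y  0  0  1  1  1  1  1  2  2
 y  0  0  1  2  2  2  2  2  3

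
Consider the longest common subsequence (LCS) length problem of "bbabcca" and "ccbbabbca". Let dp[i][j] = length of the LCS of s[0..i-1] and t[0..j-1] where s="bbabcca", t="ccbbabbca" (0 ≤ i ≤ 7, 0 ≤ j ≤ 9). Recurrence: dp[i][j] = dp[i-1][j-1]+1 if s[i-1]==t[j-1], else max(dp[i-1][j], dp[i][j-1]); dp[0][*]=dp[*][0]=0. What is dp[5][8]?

5

   ''  c  c  b  b  a  b  b  c  a
''  0  0  0  0  0  0  0  0  0  0
 b  0  0  0  1  1  1  1  1  1  1
 b  0  0  0  1  2  2  2  2  2  2
 a  0  0  0  1  2  3  3  3  3  3
 b  0  0  0  1  2  3  4  4  4  4
 c  0  1  1  1  2  3  4  4  5  5
 c  0  1  2  2  2  3  4  4  5  5
 a  0  1  2  2  2  3  4  4  5  6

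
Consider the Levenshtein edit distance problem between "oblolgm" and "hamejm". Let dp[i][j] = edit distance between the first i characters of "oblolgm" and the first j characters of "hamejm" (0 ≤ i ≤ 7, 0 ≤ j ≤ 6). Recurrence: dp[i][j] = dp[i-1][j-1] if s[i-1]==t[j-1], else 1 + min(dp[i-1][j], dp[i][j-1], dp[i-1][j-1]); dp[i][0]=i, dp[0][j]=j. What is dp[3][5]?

5

   ''  h  a  m  e  j  m
''  0  1  2  3  4  5  6
 o  1  1  2  3  4  5  6
 b  2  2  2  3  4  5  6
 l  3  3  3  3  4  5  6
 o  4  4  4  4  4  5  6
 l  5  5  5  5  5  5  6
 g  6  6  6  6  6  6  6
 m  7  7  7  6  7  7  6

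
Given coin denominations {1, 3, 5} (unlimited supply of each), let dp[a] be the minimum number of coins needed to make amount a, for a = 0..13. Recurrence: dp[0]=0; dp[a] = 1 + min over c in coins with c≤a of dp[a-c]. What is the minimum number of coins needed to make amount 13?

 a  0  1  2  3  4  5  6  7  8  9 10 11 12 13
dp  0  1  2  1  2  1  2  3  2  3  2  3  4  3

3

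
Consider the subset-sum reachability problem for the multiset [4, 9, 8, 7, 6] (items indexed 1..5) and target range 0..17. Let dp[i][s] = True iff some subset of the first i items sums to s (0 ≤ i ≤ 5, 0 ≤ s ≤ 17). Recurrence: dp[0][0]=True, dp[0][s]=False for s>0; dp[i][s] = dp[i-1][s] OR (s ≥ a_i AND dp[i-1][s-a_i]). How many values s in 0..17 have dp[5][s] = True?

i\s   0   1   2   3   4   5   6   7   8   9  10  11  12  13  14  15  16  17
  0   T   F   F   F   F   F   F   F   F   F   F   F   F   F   F   F   F   F
  1   T   F   F   F   T   F   F   F   F   F   F   F   F   F   F   F   F   F
  2   T   F   F   F   T   F   F   F   F   T   F   F   F   T   F   F   F   F
  3   T   F   F   F   T   F   F   F   T   T   F   F   T   T   F   F   F   T
  4   T   F   F   F   T   F   F   T   T   T   F   T   T   T   F   T   T   T
  5   T   F   F   F   T   F   T   T   T   T   T   T   T   T   T   T   T   T

14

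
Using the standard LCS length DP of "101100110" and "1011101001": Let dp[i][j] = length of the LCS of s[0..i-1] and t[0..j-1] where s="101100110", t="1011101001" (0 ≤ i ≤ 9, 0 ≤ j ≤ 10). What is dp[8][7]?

6

   ''  1  0  1  1  1  0  1  0  0  1
''  0  0  0  0  0  0  0  0  0  0  0
 1  0  1  1  1  1  1  1  1  1  1  1
 0  0  1  2  2  2  2  2  2  2  2  2
 1  0  1  2  3  3  3  3  3  3  3  3
 1  0  1  2  3  4  4  4  4  4  4  4
 0  0  1  2  3  4  4  5  5  5  5  5
 0  0  1  2  3  4  4  5  5  6  6  6
 1  0  1  2  3  4  5  5  6  6  6  7
 1  0  1  2  3  4  5  5  6  6  6  7
 0  0  1  2  3  4  5  6  6  7  7  7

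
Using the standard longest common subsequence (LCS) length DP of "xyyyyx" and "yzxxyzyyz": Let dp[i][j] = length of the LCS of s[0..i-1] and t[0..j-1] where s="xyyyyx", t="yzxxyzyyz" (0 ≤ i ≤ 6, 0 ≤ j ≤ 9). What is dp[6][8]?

   ''  y  z  x  x  y  z  y  y  z
''  0  0  0  0  0  0  0  0  0  0
 x  0  0  0  1  1  1  1  1  1  1
 y  0  1  1  1  1  2  2  2  2  2
 y  0  1  1  1  1  2  2  3  3  3
 y  0  1  1  1  1  2  2  3  4  4
 y  0  1  1  1  1  2  2  3  4  4
 x  0  1  1  2  2  2  2  3  4  4

4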